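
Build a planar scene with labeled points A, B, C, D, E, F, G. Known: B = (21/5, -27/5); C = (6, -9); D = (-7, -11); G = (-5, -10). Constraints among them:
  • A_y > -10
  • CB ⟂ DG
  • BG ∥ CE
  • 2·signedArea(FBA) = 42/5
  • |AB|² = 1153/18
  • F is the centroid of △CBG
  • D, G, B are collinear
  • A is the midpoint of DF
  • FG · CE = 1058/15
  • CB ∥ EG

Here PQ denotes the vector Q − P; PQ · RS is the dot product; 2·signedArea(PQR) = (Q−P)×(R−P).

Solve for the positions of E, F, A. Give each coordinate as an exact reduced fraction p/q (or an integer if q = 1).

1. E_x = -16/5  [CB ∥ EG ∩ BG ∥ CE]
2. E_y = -68/5  [CB ∥ EG ∩ BG ∥ CE]
   → E = (-16/5, -68/5)
3. F_x = 26/15  [F is the centroid of △CBG]
4. F_y = -122/15  [F is the centroid of △CBG]
   → F = (26/15, -122/15)
5. A_x = -79/30  [A is the midpoint of DF]
6. A_y = -287/30  [A is the midpoint of DF]
   → A = (-79/30, -287/30)

A = (-79/30, -287/30)
E = (-16/5, -68/5)
F = (26/15, -122/15)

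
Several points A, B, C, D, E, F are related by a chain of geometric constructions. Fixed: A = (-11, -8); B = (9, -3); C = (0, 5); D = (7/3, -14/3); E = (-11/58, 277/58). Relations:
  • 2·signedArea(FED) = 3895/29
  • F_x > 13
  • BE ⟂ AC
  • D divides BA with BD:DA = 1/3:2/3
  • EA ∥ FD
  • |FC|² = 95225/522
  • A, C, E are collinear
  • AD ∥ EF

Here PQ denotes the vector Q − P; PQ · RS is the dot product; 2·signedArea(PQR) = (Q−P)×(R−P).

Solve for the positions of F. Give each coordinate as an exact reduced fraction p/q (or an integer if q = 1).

F = (2287/174, 1411/174)

1. F_x = 2287/174  [EA ∥ FD ∩ AD ∥ EF]
2. F_y = 1411/174  [EA ∥ FD ∩ AD ∥ EF]
   → F = (2287/174, 1411/174)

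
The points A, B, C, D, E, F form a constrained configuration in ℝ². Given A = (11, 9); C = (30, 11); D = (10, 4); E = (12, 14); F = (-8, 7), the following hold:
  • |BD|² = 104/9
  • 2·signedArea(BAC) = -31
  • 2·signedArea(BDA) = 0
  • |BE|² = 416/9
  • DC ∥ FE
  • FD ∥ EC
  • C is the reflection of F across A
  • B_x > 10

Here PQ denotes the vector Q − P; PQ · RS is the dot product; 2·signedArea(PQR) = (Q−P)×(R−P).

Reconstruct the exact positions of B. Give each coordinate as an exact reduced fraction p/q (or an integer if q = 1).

1. B_x = 32/3  [2·signedArea(BDA) = 0 ∩ 2·signedArea(BAC) = -31]
2. B_y = 22/3  [2·signedArea(BDA) = 0 ∩ 2·signedArea(BAC) = -31]
   → B = (32/3, 22/3)

B = (32/3, 22/3)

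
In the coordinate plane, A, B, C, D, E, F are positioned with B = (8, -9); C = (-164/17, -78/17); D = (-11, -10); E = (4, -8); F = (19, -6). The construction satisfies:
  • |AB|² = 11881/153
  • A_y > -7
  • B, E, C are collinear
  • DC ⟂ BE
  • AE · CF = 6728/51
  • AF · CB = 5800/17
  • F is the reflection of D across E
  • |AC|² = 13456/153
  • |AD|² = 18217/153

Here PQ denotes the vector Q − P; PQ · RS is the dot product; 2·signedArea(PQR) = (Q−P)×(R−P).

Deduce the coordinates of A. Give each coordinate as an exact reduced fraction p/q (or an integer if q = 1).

1. A_x = -28/51  [AE · CF = 6728/51 ∩ AF · CB = 5800/17]
2. A_y = -350/51  [AE · CF = 6728/51 ∩ AF · CB = 5800/17]
   → A = (-28/51, -350/51)

A = (-28/51, -350/51)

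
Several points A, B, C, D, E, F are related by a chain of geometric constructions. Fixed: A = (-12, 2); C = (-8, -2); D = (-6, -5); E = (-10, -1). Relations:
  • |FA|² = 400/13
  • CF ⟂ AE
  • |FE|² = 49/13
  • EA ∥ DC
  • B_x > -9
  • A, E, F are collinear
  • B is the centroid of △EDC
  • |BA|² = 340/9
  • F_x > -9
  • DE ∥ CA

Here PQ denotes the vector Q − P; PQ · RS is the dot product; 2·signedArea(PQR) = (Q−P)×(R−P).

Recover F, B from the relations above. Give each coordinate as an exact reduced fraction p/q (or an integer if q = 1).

B = (-8, -8/3)
F = (-116/13, -34/13)

1. F_x = -116/13  [A, E, F are collinear ∩ CF ⟂ AE]
2. F_y = -34/13  [A, E, F are collinear ∩ CF ⟂ AE]
   → F = (-116/13, -34/13)
3. B_x = -8  [B is the centroid of △EDC]
4. B_y = -8/3  [B is the centroid of △EDC]
   → B = (-8, -8/3)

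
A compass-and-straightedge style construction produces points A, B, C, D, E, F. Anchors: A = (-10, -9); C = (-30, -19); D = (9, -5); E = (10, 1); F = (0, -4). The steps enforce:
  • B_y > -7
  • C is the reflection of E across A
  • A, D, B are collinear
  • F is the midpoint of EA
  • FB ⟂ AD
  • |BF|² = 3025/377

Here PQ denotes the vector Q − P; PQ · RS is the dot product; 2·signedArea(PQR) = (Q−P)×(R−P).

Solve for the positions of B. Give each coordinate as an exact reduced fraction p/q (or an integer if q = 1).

1. B_x = 220/377  [A, D, B are collinear ∩ FB ⟂ AD]
2. B_y = -2553/377  [A, D, B are collinear ∩ FB ⟂ AD]
   → B = (220/377, -2553/377)

B = (220/377, -2553/377)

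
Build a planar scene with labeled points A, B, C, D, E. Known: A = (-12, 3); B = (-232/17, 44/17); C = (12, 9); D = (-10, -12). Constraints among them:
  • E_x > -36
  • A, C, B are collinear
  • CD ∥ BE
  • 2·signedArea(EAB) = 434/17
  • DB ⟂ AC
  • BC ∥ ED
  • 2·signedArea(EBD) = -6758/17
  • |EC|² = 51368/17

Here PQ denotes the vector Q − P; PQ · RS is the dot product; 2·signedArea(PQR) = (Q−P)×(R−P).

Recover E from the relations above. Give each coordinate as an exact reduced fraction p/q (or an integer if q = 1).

1. E_x = -606/17  [BC ∥ ED ∩ CD ∥ BE]
2. E_y = -313/17  [BC ∥ ED ∩ CD ∥ BE]
   → E = (-606/17, -313/17)

E = (-606/17, -313/17)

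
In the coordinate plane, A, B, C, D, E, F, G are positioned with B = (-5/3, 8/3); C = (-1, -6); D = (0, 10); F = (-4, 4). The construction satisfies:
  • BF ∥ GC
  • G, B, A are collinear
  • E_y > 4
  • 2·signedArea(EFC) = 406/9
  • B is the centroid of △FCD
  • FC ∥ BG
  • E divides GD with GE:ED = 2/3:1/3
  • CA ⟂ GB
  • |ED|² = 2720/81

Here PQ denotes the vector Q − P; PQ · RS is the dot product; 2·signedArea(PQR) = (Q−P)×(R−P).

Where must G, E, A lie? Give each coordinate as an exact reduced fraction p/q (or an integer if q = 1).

1. G_x = 4/3  [BF ∥ GC ∩ FC ∥ BG]
2. G_y = -22/3  [BF ∥ GC ∩ FC ∥ BG]
   → G = (4/3, -22/3)
3. E_x = 4/9  [E divides GD with GE:ED = 2/3:1/3]
4. E_y = 38/9  [E divides GD with GE:ED = 2/3:1/3]
   → E = (4/9, 38/9)
5. A_x = 253/327  [G, B, A are collinear ∩ CA ⟂ GB]
6. A_y = -596/109  [G, B, A are collinear ∩ CA ⟂ GB]
   → A = (253/327, -596/109)

A = (253/327, -596/109)
E = (4/9, 38/9)
G = (4/3, -22/3)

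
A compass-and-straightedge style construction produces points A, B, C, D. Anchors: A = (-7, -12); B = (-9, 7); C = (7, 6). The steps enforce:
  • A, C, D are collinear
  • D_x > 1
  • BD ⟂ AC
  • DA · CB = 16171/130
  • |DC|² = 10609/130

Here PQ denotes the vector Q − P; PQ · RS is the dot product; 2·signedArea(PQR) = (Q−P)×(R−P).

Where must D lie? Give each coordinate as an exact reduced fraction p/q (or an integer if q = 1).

D = (189/130, -147/130)

1. D_x = 189/130  [A, C, D are collinear ∩ BD ⟂ AC]
2. D_y = -147/130  [A, C, D are collinear ∩ BD ⟂ AC]
   → D = (189/130, -147/130)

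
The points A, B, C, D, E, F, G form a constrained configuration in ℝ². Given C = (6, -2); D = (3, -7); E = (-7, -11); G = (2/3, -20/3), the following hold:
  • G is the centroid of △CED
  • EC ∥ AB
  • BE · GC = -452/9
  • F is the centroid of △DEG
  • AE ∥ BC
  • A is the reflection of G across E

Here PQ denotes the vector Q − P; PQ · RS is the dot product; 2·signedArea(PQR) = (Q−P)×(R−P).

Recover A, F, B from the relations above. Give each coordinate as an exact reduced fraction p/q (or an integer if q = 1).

1. A_x = -44/3  [A is the reflection of G across E]
2. A_y = -46/3  [A is the reflection of G across E]
   → A = (-44/3, -46/3)
3. F_x = -10/9  [F is the centroid of △DEG]
4. F_y = -74/9  [F is the centroid of △DEG]
   → F = (-10/9, -74/9)
5. B_x = -5/3  [AE ∥ BC ∩ EC ∥ AB]
6. B_y = -19/3  [AE ∥ BC ∩ EC ∥ AB]
   → B = (-5/3, -19/3)

A = (-44/3, -46/3)
B = (-5/3, -19/3)
F = (-10/9, -74/9)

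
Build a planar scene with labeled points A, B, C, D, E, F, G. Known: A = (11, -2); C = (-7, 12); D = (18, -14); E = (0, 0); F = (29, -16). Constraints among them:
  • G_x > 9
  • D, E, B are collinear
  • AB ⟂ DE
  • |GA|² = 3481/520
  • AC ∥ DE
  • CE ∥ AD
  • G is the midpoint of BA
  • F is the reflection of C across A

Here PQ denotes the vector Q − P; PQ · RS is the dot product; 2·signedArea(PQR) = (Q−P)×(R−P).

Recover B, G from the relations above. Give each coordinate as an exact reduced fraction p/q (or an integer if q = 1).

B = (1017/130, -791/130)
G = (2447/260, -1051/260)

1. B_x = 1017/130  [D, E, B are collinear ∩ AB ⟂ DE]
2. B_y = -791/130  [D, E, B are collinear ∩ AB ⟂ DE]
   → B = (1017/130, -791/130)
3. G_x = 2447/260  [G is the midpoint of BA]
4. G_y = -1051/260  [G is the midpoint of BA]
   → G = (2447/260, -1051/260)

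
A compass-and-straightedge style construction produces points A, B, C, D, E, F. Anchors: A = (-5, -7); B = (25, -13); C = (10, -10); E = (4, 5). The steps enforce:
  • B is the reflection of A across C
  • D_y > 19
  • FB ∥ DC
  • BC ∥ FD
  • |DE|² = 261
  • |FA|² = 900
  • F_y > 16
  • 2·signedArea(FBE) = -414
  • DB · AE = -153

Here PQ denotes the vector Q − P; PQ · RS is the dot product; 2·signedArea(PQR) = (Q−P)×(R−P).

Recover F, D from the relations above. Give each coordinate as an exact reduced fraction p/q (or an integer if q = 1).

1. F_x = 13  [line -18·x + -21·y + 591 = 0 ∩ |FA|² = 900]
2. F_y = 17  [line -18·x + -21·y + 591 = 0 ∩ |FA|² = 900]
   → F = (13, 17)
3. D_x = -2  [FB ∥ DC ∩ BC ∥ FD]
4. D_y = 20  [FB ∥ DC ∩ BC ∥ FD]
   → D = (-2, 20)

D = (-2, 20)
F = (13, 17)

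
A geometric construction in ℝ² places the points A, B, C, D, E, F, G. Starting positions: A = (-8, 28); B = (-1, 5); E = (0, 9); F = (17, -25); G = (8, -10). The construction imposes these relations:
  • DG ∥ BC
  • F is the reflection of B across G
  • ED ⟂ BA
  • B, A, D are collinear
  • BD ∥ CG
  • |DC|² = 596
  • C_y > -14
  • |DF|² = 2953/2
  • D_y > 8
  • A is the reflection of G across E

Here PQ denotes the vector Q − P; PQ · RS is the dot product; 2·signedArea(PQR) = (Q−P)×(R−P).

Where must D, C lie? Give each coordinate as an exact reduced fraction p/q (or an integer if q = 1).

C = (307/34, -455/34)
D = (-69/34, 285/34)

1. D_x = -69/34  [B, A, D are collinear ∩ ED ⟂ BA]
2. D_y = 285/34  [B, A, D are collinear ∩ ED ⟂ BA]
   → D = (-69/34, 285/34)
3. C_x = 307/34  [BD ∥ CG ∩ DG ∥ BC]
4. C_y = -455/34  [BD ∥ CG ∩ DG ∥ BC]
   → C = (307/34, -455/34)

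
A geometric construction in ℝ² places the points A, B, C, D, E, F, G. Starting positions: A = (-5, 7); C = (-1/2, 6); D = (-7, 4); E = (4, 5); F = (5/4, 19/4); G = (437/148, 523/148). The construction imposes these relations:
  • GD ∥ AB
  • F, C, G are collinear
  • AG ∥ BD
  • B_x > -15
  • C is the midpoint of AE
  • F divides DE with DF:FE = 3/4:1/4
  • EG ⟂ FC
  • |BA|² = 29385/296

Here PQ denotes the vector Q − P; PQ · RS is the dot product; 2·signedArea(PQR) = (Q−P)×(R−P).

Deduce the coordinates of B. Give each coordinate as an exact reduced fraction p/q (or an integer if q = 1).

B = (-2213/148, 1105/148)

1. B_x = -2213/148  [AG ∥ BD ∩ GD ∥ AB]
2. B_y = 1105/148  [AG ∥ BD ∩ GD ∥ AB]
   → B = (-2213/148, 1105/148)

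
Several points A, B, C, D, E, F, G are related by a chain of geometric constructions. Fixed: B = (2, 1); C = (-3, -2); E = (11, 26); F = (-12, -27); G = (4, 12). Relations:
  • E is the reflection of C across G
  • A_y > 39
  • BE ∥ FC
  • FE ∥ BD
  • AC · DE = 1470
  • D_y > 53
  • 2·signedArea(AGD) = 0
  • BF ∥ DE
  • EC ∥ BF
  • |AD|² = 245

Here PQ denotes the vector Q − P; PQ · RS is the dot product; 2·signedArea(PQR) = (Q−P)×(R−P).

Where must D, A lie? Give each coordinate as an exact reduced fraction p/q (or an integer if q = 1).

A = (18, 40)
D = (25, 54)

1. D_x = 25  [BF ∥ DE ∩ FE ∥ BD]
2. D_y = 54  [BF ∥ DE ∩ FE ∥ BD]
   → D = (25, 54)
3. A_x = 18  [2·signedArea(AGD) = 0 ∩ AC · DE = 1470]
4. A_y = 40  [2·signedArea(AGD) = 0 ∩ AC · DE = 1470]
   → A = (18, 40)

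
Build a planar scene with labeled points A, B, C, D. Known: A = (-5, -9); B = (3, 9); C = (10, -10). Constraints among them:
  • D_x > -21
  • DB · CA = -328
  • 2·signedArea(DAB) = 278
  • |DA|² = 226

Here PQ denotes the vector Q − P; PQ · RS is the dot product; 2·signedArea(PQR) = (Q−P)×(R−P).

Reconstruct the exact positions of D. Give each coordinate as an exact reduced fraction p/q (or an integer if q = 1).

D = (-20, -8)

1. D_x = -20  [2·signedArea(DAB) = 278 ∩ DB · CA = -328]
2. D_y = -8  [2·signedArea(DAB) = 278 ∩ DB · CA = -328]
   → D = (-20, -8)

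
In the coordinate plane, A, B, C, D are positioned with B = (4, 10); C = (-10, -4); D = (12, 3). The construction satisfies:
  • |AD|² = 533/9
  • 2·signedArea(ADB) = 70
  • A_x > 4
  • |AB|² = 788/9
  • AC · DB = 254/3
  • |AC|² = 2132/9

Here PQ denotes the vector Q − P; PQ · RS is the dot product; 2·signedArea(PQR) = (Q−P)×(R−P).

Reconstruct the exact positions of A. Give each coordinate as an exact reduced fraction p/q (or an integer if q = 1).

1. A_x = 14/3  [2·signedArea(ADB) = 70 ∩ AC · DB = 254/3]
2. A_y = 2/3  [2·signedArea(ADB) = 70 ∩ AC · DB = 254/3]
   → A = (14/3, 2/3)

A = (14/3, 2/3)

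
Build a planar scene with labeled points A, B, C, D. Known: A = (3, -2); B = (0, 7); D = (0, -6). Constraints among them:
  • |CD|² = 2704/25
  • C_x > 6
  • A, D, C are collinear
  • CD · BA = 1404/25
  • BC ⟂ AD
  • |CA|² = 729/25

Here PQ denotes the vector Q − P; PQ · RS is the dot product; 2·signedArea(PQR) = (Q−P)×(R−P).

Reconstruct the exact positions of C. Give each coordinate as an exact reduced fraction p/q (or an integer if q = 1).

1. C_x = 156/25  [A, D, C are collinear ∩ BC ⟂ AD]
2. C_y = 58/25  [A, D, C are collinear ∩ BC ⟂ AD]
   → C = (156/25, 58/25)

C = (156/25, 58/25)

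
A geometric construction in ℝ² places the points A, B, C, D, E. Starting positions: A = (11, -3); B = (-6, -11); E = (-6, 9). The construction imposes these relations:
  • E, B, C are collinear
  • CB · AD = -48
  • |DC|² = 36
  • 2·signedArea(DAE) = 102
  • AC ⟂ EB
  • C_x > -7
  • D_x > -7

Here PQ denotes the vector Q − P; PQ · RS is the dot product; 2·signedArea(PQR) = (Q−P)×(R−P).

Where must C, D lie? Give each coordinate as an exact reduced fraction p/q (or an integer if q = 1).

C = (-6, -3)
D = (-6, 3)

1. C_x = -6  [E, B, C are collinear ∩ AC ⟂ EB]
2. C_y = -3  [E, B, C are collinear ∩ AC ⟂ EB]
   → C = (-6, -3)
3. D_x = -6  [2·signedArea(DAE) = 102 ∩ CB · AD = -48]
4. D_y = 3  [2·signedArea(DAE) = 102 ∩ CB · AD = -48]
   → D = (-6, 3)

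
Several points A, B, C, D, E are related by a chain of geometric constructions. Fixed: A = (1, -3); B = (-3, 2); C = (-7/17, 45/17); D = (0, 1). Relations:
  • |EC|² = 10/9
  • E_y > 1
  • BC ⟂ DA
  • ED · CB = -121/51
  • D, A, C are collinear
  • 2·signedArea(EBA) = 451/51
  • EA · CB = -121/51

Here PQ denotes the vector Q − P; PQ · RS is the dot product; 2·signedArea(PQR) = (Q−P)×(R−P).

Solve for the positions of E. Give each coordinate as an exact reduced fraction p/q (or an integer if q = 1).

1. E_x = -58/51  [ED · CB = -121/51 ∩ 2·signedArea(EBA) = 451/51]
2. E_y = 32/17  [ED · CB = -121/51 ∩ 2·signedArea(EBA) = 451/51]
   → E = (-58/51, 32/17)

E = (-58/51, 32/17)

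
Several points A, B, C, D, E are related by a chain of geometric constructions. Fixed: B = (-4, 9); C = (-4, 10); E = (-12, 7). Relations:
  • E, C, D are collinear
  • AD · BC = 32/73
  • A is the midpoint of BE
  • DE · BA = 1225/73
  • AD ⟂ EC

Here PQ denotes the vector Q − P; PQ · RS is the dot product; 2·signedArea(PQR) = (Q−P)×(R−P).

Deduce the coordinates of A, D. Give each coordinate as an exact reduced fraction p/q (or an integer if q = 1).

A = (-8, 8)
D = (-596/73, 616/73)

1. A_x = -8  [A is the midpoint of BE]
2. A_y = 8  [A is the midpoint of BE]
   → A = (-8, 8)
3. D_x = -596/73  [E, C, D are collinear ∩ AD ⟂ EC]
4. D_y = 616/73  [E, C, D are collinear ∩ AD ⟂ EC]
   → D = (-596/73, 616/73)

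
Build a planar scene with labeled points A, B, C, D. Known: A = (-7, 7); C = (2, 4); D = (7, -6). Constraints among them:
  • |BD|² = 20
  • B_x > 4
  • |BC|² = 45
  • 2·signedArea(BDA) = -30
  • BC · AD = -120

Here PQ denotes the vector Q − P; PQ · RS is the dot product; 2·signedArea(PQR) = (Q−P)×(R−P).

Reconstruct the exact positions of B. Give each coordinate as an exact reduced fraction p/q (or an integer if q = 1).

B = (5, -2)

1. B_x = 5  [BC · AD = -120 ∩ 2·signedArea(BDA) = -30]
2. B_y = -2  [BC · AD = -120 ∩ 2·signedArea(BDA) = -30]
   → B = (5, -2)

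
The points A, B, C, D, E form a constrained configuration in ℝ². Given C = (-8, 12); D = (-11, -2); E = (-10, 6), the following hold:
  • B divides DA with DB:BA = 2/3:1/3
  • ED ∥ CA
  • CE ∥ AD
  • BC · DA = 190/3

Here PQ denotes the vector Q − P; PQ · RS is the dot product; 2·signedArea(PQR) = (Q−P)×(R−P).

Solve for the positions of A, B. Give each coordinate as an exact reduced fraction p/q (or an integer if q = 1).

A = (-9, 4)
B = (-29/3, 2)

1. A_x = -9  [CE ∥ AD ∩ ED ∥ CA]
2. A_y = 4  [CE ∥ AD ∩ ED ∥ CA]
   → A = (-9, 4)
3. B_x = -29/3  [B divides DA with DB:BA = 2/3:1/3]
4. B_y = 2  [B divides DA with DB:BA = 2/3:1/3]
   → B = (-29/3, 2)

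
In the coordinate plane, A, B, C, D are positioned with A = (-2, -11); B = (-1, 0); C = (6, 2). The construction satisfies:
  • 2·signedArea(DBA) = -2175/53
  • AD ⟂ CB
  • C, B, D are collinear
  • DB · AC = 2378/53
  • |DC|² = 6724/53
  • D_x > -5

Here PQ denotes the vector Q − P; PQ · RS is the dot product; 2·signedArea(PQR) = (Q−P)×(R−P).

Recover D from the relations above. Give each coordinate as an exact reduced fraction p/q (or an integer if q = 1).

1. D_x = -256/53  [C, B, D are collinear ∩ AD ⟂ CB]
2. D_y = -58/53  [C, B, D are collinear ∩ AD ⟂ CB]
   → D = (-256/53, -58/53)

D = (-256/53, -58/53)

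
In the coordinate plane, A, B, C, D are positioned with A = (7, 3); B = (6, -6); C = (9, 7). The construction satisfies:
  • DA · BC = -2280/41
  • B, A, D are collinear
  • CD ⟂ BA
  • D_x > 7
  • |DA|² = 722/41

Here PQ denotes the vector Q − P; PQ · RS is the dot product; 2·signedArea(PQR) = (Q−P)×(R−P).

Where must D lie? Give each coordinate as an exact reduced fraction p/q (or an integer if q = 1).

1. D_x = 306/41  [B, A, D are collinear ∩ CD ⟂ BA]
2. D_y = 294/41  [B, A, D are collinear ∩ CD ⟂ BA]
   → D = (306/41, 294/41)

D = (306/41, 294/41)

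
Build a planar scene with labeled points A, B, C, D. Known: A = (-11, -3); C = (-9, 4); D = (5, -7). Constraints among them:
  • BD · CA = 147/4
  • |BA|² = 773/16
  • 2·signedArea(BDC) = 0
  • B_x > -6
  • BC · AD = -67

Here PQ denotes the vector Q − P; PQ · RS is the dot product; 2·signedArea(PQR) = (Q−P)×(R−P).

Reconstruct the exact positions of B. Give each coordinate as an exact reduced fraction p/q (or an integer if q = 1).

1. B_x = -11/2  [2·signedArea(BDC) = 0 ∩ BD · CA = 147/4]
2. B_y = 5/4  [2·signedArea(BDC) = 0 ∩ BD · CA = 147/4]
   → B = (-11/2, 5/4)

B = (-11/2, 5/4)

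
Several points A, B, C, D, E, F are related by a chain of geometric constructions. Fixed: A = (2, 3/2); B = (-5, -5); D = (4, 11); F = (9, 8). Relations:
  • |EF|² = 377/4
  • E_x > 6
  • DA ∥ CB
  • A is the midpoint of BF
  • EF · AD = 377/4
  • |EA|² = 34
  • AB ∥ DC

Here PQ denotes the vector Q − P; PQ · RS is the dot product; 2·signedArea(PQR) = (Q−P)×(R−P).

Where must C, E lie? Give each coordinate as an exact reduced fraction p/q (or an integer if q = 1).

1. C_x = -3  [DA ∥ CB ∩ AB ∥ DC]
2. C_y = 9/2  [DA ∥ CB ∩ AB ∥ DC]
   → C = (-3, 9/2)
3. E_x = 7  [line -2·x + -19/2·y + -1/4 = 0 ∩ |EF|² = 377/4]
4. E_y = -3/2  [line -2·x + -19/2·y + -1/4 = 0 ∩ |EF|² = 377/4]
   → E = (7, -3/2)

C = (-3, 9/2)
E = (7, -3/2)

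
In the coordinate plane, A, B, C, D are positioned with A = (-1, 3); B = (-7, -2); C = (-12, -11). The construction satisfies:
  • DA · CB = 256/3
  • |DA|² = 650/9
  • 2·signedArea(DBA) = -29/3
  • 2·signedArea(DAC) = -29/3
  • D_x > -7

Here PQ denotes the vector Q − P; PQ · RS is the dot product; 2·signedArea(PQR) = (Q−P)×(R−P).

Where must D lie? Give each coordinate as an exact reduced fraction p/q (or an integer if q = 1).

1. D_x = -20/3  [DA · CB = 256/3 ∩ 2·signedArea(DAC) = -29/3]
2. D_y = -10/3  [DA · CB = 256/3 ∩ 2·signedArea(DAC) = -29/3]
   → D = (-20/3, -10/3)

D = (-20/3, -10/3)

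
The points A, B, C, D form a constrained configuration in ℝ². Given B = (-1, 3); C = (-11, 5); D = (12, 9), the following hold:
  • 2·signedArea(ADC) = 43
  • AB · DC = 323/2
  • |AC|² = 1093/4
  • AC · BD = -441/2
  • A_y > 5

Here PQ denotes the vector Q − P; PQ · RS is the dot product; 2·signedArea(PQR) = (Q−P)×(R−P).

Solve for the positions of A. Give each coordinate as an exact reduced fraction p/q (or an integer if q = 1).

A = (11/2, 6)

1. A_x = 11/2  [AB · DC = 323/2 ∩ 2·signedArea(ADC) = 43]
2. A_y = 6  [AB · DC = 323/2 ∩ 2·signedArea(ADC) = 43]
   → A = (11/2, 6)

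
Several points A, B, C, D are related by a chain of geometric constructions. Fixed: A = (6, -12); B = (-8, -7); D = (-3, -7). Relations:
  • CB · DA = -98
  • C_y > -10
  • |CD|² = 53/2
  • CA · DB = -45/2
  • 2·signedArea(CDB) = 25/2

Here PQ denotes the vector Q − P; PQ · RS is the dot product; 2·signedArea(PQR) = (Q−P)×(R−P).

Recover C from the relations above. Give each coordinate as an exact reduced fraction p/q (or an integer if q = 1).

1. C_x = 3/2  [2·signedArea(CDB) = 25/2 ∩ CA · DB = -45/2]
2. C_y = -19/2  [2·signedArea(CDB) = 25/2 ∩ CA · DB = -45/2]
   → C = (3/2, -19/2)

C = (3/2, -19/2)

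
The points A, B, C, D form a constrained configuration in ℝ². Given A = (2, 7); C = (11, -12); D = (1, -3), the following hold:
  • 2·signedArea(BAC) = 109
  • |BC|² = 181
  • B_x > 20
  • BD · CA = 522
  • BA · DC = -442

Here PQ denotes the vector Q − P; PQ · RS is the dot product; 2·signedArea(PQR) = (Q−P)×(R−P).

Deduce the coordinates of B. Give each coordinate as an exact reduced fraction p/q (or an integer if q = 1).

B = (21, -21)

1. B_x = 21  [BA · DC = -442 ∩ BD · CA = 522]
2. B_y = -21  [BA · DC = -442 ∩ BD · CA = 522]
   → B = (21, -21)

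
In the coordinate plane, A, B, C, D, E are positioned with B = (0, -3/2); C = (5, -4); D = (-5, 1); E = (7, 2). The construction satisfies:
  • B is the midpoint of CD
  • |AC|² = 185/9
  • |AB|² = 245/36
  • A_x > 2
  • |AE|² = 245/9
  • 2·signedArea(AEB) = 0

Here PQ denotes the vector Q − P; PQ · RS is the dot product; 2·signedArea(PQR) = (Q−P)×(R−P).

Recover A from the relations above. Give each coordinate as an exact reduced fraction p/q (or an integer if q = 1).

A = (7/3, -1/3)

1. A_x = 7/3  [line 7/2·x + -7·y + -21/2 = 0 ∩ |AB|² = 245/36]
2. A_y = -1/3  [line 7/2·x + -7·y + -21/2 = 0 ∩ |AB|² = 245/36]
   → A = (7/3, -1/3)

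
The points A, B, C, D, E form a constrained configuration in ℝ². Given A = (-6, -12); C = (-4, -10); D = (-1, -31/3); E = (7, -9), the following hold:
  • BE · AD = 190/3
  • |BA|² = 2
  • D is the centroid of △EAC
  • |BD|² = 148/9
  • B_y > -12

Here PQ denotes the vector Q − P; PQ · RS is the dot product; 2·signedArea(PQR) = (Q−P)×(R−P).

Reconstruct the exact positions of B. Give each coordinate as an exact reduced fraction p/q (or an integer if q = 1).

1. B_x = -5  [line -5·x + -5/3·y + -130/3 = 0 ∩ |BD|² = 148/9]
2. B_y = -11  [line -5·x + -5/3·y + -130/3 = 0 ∩ |BD|² = 148/9]
   → B = (-5, -11)

B = (-5, -11)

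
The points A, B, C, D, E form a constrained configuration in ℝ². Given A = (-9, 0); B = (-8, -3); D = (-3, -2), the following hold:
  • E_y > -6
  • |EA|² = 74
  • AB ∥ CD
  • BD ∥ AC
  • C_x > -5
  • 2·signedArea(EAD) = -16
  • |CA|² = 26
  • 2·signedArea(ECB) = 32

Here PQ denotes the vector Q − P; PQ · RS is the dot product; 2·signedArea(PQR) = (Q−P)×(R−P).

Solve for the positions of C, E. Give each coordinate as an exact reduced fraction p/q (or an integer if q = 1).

C = (-4, 1)
E = (-2, -5)

1. C_x = -4  [AB ∥ CD ∩ BD ∥ AC]
2. C_y = 1  [AB ∥ CD ∩ BD ∥ AC]
   → C = (-4, 1)
3. E_x = -2  [2·signedArea(ECB) = 32 ∩ 2·signedArea(EAD) = -16]
4. E_y = -5  [2·signedArea(ECB) = 32 ∩ 2·signedArea(EAD) = -16]
   → E = (-2, -5)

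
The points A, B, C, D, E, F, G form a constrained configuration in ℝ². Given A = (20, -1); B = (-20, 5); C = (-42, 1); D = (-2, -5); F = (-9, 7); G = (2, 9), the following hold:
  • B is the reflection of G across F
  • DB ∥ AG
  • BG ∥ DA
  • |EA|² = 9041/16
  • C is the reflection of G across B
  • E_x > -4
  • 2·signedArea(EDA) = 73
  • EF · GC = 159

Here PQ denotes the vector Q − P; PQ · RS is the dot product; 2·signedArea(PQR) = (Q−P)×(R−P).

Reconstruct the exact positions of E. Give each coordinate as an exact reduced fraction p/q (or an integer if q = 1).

1. E_x = -15/4  [2·signedArea(EDA) = 73 ∩ EF · GC = 159]
2. E_y = -2  [2·signedArea(EDA) = 73 ∩ EF · GC = 159]
   → E = (-15/4, -2)

E = (-15/4, -2)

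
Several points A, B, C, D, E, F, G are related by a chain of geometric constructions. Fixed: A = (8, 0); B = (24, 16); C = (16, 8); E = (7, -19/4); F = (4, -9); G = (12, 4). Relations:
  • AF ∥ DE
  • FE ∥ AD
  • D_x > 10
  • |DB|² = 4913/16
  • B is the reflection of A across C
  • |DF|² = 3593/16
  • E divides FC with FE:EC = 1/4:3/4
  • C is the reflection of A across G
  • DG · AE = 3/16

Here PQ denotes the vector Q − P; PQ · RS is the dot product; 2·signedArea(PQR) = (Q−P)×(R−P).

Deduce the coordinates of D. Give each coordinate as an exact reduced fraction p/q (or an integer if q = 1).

1. D_x = 11  [AF ∥ DE ∩ FE ∥ AD]
2. D_y = 17/4  [AF ∥ DE ∩ FE ∥ AD]
   → D = (11, 17/4)

D = (11, 17/4)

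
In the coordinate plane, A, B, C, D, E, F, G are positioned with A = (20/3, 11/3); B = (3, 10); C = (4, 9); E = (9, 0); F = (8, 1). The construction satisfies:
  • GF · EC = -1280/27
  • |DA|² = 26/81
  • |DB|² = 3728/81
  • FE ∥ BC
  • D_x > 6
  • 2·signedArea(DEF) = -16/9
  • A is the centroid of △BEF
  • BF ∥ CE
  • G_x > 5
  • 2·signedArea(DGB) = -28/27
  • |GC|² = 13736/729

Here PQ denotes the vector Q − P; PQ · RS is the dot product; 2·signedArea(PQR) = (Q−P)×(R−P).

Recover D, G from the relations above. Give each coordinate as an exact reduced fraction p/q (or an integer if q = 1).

1. D_x = 59/9  [line -1·x + -1·y + 97/9 = 0 ∩ |DB|² = 3728/81]
2. D_y = 38/9  [line -1·x + -1·y + 97/9 = 0 ∩ |DB|² = 3728/81]
   → D = (59/9, 38/9)
3. G_x = 158/27  [2·signedArea(DGB) = -28/27 ∩ GF · EC = -1280/27]
4. G_y = 137/27  [2·signedArea(DGB) = -28/27 ∩ GF · EC = -1280/27]
   → G = (158/27, 137/27)

D = (59/9, 38/9)
G = (158/27, 137/27)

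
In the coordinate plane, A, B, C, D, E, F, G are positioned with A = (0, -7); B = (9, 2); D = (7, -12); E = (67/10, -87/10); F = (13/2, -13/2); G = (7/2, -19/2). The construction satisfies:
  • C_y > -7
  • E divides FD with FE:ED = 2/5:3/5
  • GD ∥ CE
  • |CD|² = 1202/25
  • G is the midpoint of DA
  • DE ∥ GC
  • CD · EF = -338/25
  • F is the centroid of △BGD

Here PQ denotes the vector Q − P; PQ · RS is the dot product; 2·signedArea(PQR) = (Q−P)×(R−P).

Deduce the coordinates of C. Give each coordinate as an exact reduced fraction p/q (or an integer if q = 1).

1. C_x = 16/5  [GD ∥ CE ∩ DE ∥ GC]
2. C_y = -31/5  [GD ∥ CE ∩ DE ∥ GC]
   → C = (16/5, -31/5)

C = (16/5, -31/5)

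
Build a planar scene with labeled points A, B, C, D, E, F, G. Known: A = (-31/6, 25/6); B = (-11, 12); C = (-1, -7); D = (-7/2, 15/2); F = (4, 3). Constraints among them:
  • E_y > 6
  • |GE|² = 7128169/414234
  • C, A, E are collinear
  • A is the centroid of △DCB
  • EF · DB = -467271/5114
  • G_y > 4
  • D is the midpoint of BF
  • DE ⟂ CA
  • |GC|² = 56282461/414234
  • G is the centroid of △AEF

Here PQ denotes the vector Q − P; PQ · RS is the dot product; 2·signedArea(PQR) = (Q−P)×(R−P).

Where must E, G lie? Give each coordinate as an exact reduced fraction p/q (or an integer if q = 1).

E = (-15482/2557, 16740/2557)
G = (-110791/46026, 210391/46026)

1. E_x = -15482/2557  [C, A, E are collinear ∩ DE ⟂ CA]
2. E_y = 16740/2557  [C, A, E are collinear ∩ DE ⟂ CA]
   → E = (-15482/2557, 16740/2557)
3. G_x = -110791/46026  [G is the centroid of △AEF]
4. G_y = 210391/46026  [G is the centroid of △AEF]
   → G = (-110791/46026, 210391/46026)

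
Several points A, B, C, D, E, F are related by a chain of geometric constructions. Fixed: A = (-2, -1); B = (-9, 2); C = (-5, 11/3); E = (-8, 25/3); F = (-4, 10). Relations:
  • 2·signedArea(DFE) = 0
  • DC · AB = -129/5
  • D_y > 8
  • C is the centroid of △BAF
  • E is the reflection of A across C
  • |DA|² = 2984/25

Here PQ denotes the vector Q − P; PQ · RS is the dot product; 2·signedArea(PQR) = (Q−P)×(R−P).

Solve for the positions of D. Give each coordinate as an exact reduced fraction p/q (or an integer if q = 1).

D = (-32/5, 9)

1. D_x = -32/5  [2·signedArea(DFE) = 0 ∩ DC · AB = -129/5]
2. D_y = 9  [2·signedArea(DFE) = 0 ∩ DC · AB = -129/5]
   → D = (-32/5, 9)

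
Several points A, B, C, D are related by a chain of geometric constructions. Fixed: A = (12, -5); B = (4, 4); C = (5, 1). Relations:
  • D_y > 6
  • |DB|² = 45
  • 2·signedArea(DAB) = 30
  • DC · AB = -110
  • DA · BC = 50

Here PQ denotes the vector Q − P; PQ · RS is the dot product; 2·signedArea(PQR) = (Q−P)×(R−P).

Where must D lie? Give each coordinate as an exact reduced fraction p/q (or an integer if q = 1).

1. D_x = -2  [2·signedArea(DAB) = 30 ∩ DC · AB = -110]
2. D_y = 7  [2·signedArea(DAB) = 30 ∩ DC · AB = -110]
   → D = (-2, 7)

D = (-2, 7)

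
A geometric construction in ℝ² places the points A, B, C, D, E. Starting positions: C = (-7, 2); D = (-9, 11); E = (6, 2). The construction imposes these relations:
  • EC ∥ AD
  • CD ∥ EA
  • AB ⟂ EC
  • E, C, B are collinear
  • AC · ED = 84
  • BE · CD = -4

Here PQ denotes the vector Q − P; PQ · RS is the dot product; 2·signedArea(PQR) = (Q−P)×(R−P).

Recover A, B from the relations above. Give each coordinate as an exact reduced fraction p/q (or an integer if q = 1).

1. A_x = 4  [EC ∥ AD ∩ CD ∥ EA]
2. A_y = 11  [EC ∥ AD ∩ CD ∥ EA]
   → A = (4, 11)
3. B_x = 4  [E, C, B are collinear ∩ AB ⟂ EC]
4. B_y = 2  [E, C, B are collinear ∩ AB ⟂ EC]
   → B = (4, 2)

A = (4, 11)
B = (4, 2)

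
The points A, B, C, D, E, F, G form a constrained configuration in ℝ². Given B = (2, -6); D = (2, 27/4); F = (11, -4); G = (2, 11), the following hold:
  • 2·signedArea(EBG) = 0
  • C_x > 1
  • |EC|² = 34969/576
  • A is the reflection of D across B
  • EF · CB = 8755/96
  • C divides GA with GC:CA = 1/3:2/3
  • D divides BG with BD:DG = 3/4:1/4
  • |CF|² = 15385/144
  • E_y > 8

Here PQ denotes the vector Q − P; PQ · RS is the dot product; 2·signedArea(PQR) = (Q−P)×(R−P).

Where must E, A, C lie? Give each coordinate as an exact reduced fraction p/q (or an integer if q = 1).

1. E_x = 2  [2·signedArea(EBG) = 0]
2. A_x = 2  [A is the reflection of D across B]
3. A_y = -75/4  [A is the reflection of D across B]
   → A = (2, -75/4)
4. C_x = 2  [C divides GA with GC:CA = 1/3:2/3]
5. C_y = 13/12  [C divides GA with GC:CA = 1/3:2/3]
   → C = (2, 13/12)
6. E_x = 2  [2·signedArea(EBG) = 0 ∩ EF · CB = 8755/96]
7. E_y = 71/8  [2·signedArea(EBG) = 0 ∩ EF · CB = 8755/96]
   → E = (2, 71/8)

A = (2, -75/4)
C = (2, 13/12)
E = (2, 71/8)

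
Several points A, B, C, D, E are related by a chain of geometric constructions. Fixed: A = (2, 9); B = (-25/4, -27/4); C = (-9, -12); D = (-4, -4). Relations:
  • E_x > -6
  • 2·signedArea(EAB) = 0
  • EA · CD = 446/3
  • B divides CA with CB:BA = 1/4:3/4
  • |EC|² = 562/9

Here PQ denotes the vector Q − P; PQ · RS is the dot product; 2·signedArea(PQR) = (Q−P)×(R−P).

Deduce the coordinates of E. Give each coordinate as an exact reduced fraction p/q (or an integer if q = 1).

E = (-16/3, -5)

1. E_x = -16/3  [2·signedArea(EAB) = 0 ∩ EA · CD = 446/3]
2. E_y = -5  [2·signedArea(EAB) = 0 ∩ EA · CD = 446/3]
   → E = (-16/3, -5)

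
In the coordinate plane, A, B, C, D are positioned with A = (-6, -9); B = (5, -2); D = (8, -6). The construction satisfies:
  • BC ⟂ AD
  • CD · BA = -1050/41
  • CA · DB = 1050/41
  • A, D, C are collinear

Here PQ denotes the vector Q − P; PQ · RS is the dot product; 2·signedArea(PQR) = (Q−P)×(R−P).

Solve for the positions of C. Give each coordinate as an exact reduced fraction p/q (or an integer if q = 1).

C = (244/41, -264/41)

1. C_x = 244/41  [A, D, C are collinear ∩ BC ⟂ AD]
2. C_y = -264/41  [A, D, C are collinear ∩ BC ⟂ AD]
   → C = (244/41, -264/41)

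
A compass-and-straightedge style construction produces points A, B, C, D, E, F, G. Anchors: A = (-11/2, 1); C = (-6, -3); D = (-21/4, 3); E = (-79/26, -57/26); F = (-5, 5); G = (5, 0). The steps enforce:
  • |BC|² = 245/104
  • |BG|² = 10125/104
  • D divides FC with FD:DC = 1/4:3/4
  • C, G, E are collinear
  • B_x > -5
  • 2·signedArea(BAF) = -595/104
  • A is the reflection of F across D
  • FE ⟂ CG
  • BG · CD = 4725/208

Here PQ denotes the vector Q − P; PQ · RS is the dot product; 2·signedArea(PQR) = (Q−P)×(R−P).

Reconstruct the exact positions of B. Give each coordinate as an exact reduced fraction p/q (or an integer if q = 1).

B = (-235/52, -135/52)

1. B_x = -235/52  [2·signedArea(BAF) = -595/104 ∩ BG · CD = 4725/208]
2. B_y = -135/52  [2·signedArea(BAF) = -595/104 ∩ BG · CD = 4725/208]
   → B = (-235/52, -135/52)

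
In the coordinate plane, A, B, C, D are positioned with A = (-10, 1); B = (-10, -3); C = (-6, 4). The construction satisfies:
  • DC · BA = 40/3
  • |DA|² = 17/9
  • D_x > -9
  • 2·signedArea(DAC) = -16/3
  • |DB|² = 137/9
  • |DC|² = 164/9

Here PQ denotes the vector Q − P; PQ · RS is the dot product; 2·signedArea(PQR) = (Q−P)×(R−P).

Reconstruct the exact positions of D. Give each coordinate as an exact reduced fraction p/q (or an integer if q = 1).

D = (-26/3, 2/3)

1. D_x = -26/3  [DC · BA = 40/3 ∩ 2·signedArea(DAC) = -16/3]
2. D_y = 2/3  [DC · BA = 40/3 ∩ 2·signedArea(DAC) = -16/3]
   → D = (-26/3, 2/3)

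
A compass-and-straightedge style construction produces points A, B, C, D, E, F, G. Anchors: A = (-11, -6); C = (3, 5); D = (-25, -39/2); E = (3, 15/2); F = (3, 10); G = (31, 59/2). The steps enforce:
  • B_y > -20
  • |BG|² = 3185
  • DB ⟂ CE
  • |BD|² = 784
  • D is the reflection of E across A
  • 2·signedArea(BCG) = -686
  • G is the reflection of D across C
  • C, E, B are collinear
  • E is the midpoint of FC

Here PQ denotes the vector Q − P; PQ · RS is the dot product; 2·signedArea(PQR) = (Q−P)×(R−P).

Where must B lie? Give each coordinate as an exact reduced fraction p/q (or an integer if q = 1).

B = (3, -39/2)

1. B_x = 3  [C, E, B are collinear ∩ DB ⟂ CE]
2. B_y = -39/2  [C, E, B are collinear ∩ DB ⟂ CE]
   → B = (3, -39/2)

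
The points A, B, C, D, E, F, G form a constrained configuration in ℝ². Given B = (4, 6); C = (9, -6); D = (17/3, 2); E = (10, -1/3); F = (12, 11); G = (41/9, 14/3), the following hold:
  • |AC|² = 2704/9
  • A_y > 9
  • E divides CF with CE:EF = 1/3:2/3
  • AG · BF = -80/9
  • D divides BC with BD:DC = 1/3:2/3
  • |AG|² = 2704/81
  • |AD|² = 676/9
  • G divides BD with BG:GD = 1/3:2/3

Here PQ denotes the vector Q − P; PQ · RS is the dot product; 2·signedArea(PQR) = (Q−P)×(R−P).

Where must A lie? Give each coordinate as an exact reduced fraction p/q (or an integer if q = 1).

A = (7/3, 10)

1. A_x = 7/3  [line -8·x + -5·y + 206/3 = 0 ∩ |AG|² = 2704/81]
2. A_y = 10  [line -8·x + -5·y + 206/3 = 0 ∩ |AG|² = 2704/81]
   → A = (7/3, 10)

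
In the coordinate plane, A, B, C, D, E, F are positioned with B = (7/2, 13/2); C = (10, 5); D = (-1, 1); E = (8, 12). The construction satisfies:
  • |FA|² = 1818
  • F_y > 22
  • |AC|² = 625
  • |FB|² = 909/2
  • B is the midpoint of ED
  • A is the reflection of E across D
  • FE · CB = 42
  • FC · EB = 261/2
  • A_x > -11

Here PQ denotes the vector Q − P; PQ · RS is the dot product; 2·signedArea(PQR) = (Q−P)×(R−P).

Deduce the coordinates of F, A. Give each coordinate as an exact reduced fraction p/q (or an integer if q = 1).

A = (-10, -10)
F = (17, 23)

1. F_x = 17  [FC · EB = 261/2 ∩ FE · CB = 42]
2. F_y = 23  [FC · EB = 261/2 ∩ FE · CB = 42]
   → F = (17, 23)
3. A_x = -10  [A is the reflection of E across D]
4. A_y = -10  [A is the reflection of E across D]
   → A = (-10, -10)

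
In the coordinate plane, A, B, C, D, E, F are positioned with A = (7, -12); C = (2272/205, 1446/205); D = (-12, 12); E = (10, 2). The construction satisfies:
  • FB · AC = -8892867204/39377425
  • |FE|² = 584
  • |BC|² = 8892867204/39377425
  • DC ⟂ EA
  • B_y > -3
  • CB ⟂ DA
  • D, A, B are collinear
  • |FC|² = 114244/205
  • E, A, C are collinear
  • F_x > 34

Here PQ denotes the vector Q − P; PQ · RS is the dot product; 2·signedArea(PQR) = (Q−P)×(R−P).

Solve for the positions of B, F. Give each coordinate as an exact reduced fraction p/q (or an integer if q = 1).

1. B_x = -134384/192085  [D, A, B are collinear ∩ CB ⟂ DA]
2. B_y = -436836/192085  [D, A, B are collinear ∩ CB ⟂ DA]
   → B = (-134384/192085, -436836/192085)
3. F_x = 7004/205  [line -837/205·x + -3906/205·y + 36828/205 = 0 ∩ |FC|² = 114244/205]
4. F_y = 432/205  [line -837/205·x + -3906/205·y + 36828/205 = 0 ∩ |FC|² = 114244/205]
   → F = (7004/205, 432/205)

B = (-134384/192085, -436836/192085)
F = (7004/205, 432/205)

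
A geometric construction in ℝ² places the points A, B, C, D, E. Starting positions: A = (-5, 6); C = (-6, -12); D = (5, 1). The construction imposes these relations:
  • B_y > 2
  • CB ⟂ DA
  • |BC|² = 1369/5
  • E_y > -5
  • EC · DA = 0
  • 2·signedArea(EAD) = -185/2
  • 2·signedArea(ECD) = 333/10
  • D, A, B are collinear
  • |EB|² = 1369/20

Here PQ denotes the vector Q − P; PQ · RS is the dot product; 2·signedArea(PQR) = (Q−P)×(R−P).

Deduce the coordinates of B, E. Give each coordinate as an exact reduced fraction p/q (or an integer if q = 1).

B = (7/5, 14/5)
E = (-23/10, -23/5)

1. B_x = 7/5  [D, A, B are collinear ∩ CB ⟂ DA]
2. B_y = 14/5  [D, A, B are collinear ∩ CB ⟂ DA]
   → B = (7/5, 14/5)
3. E_x = -23/10  [EC · DA = 0 ∩ 2·signedArea(ECD) = 333/10]
4. E_y = -23/5  [EC · DA = 0 ∩ 2·signedArea(ECD) = 333/10]
   → E = (-23/10, -23/5)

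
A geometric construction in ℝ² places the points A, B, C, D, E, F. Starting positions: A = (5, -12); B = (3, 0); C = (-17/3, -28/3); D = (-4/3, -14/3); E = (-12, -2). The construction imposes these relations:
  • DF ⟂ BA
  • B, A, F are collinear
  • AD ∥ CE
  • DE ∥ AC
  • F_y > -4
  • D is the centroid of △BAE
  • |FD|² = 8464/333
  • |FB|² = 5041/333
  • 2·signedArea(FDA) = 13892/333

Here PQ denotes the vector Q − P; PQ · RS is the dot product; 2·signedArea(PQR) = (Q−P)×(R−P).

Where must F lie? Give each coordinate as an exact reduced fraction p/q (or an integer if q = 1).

F = (404/111, -142/37)

1. F_x = 404/111  [B, A, F are collinear ∩ DF ⟂ BA]
2. F_y = -142/37  [B, A, F are collinear ∩ DF ⟂ BA]
   → F = (404/111, -142/37)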